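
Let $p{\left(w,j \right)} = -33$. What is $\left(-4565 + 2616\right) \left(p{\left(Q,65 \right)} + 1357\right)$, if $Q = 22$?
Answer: $-2580476$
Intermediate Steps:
$\left(-4565 + 2616\right) \left(p{\left(Q,65 \right)} + 1357\right) = \left(-4565 + 2616\right) \left(-33 + 1357\right) = \left(-1949\right) 1324 = -2580476$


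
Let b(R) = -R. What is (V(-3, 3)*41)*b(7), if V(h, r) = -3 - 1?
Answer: 1148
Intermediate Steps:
V(h, r) = -4
(V(-3, 3)*41)*b(7) = (-4*41)*(-1*7) = -164*(-7) = 1148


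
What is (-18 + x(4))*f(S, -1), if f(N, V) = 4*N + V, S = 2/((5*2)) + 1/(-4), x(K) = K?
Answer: 84/5 ≈ 16.800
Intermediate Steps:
S = -1/20 (S = 2/10 + 1*(-¼) = 2*(⅒) - ¼ = ⅕ - ¼ = -1/20 ≈ -0.050000)
f(N, V) = V + 4*N
(-18 + x(4))*f(S, -1) = (-18 + 4)*(-1 + 4*(-1/20)) = -14*(-1 - ⅕) = -14*(-6/5) = 84/5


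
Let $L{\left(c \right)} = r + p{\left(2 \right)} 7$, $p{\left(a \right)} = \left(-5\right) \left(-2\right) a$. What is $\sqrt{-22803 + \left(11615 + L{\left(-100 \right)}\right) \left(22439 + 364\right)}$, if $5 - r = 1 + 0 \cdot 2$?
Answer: $\sqrt{268117674} \approx 16374.0$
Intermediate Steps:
$p{\left(a \right)} = 10 a$
$r = 4$ ($r = 5 - \left(1 + 0 \cdot 2\right) = 5 - \left(1 + 0\right) = 5 - 1 = 4$)
$L{\left(c \right)} = 144$ ($L{\left(c \right)} = 4 + 10 \cdot 2 \cdot 7 = 4 + 20 \cdot 7 = 4 + 140 = 144$)
$\sqrt{-22803 + \left(11615 + L{\left(-100 \right)}\right) \left(22439 + 364\right)} = \sqrt{-22803 + \left(11615 + 144\right) \left(22439 + 364\right)} = \sqrt{-22803 + 11759 \cdot 22803} = \sqrt{-22803 + 268140477} = \sqrt{268117674}$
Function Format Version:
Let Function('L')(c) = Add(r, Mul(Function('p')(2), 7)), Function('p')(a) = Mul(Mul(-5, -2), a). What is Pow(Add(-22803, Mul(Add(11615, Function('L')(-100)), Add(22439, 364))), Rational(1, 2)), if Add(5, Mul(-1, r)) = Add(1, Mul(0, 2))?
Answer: Pow(268117674, Rational(1, 2)) ≈ 16374.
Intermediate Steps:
Function('p')(a) = Mul(10, a)
r = 4 (r = Add(5, Mul(-1, Add(1, Mul(0, 2)))) = Add(5, Mul(-1, Add(1, 0))) = Add(5, Mul(-1, 1)) = Add(5, -1) = 4)
Function('L')(c) = 144 (Function('L')(c) = Add(4, Mul(Mul(10, 2), 7)) = Add(4, Mul(20, 7)) = Add(4, 140) = 144)
Pow(Add(-22803, Mul(Add(11615, Function('L')(-100)), Add(22439, 364))), Rational(1, 2)) = Pow(Add(-22803, Mul(Add(11615, 144), Add(22439, 364))), Rational(1, 2)) = Pow(Add(-22803, Mul(11759, 22803)), Rational(1, 2)) = Pow(Add(-22803, 268140477), Rational(1, 2)) = Pow(268117674, Rational(1, 2))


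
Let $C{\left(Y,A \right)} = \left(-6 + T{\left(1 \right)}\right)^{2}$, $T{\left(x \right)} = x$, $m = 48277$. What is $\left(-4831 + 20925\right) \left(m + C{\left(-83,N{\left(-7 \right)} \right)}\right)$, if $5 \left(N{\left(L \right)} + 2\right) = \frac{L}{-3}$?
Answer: $777372388$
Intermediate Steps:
$N{\left(L \right)} = -2 - \frac{L}{15}$ ($N{\left(L \right)} = -2 + \frac{L \frac{1}{-3}}{5} = -2 + \frac{L \left(- \frac{1}{3}\right)}{5} = -2 + \frac{\left(- \frac{1}{3}\right) L}{5} = -2 - \frac{L}{15}$)
$C{\left(Y,A \right)} = 25$ ($C{\left(Y,A \right)} = \left(-6 + 1\right)^{2} = \left(-5\right)^{2} = 25$)
$\left(-4831 + 20925\right) \left(m + C{\left(-83,N{\left(-7 \right)} \right)}\right) = \left(-4831 + 20925\right) \left(48277 + 25\right) = 16094 \cdot 48302 = 777372388$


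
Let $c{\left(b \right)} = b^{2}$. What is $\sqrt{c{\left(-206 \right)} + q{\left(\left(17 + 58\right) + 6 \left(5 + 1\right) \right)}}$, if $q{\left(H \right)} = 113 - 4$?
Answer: $\sqrt{42545} \approx 206.26$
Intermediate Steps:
$q{\left(H \right)} = 109$ ($q{\left(H \right)} = 113 - 4 = 109$)
$\sqrt{c{\left(-206 \right)} + q{\left(\left(17 + 58\right) + 6 \left(5 + 1\right) \right)}} = \sqrt{\left(-206\right)^{2} + 109} = \sqrt{42436 + 109} = \sqrt{42545}$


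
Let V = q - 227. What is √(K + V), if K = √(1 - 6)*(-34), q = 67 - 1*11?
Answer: √(-171 - 34*I*√5) ≈ 2.8407 - 13.382*I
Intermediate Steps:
q = 56 (q = 67 - 11 = 56)
V = -171 (V = 56 - 227 = -171)
K = -34*I*√5 (K = √(-5)*(-34) = (I*√5)*(-34) = -34*I*√5 ≈ -76.026*I)
√(K + V) = √(-34*I*√5 - 171) = √(-171 - 34*I*√5)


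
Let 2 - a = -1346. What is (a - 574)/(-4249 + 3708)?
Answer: -774/541 ≈ -1.4307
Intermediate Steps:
a = 1348 (a = 2 - 1*(-1346) = 2 + 1346 = 1348)
(a - 574)/(-4249 + 3708) = (1348 - 574)/(-4249 + 3708) = 774/(-541) = 774*(-1/541) = -774/541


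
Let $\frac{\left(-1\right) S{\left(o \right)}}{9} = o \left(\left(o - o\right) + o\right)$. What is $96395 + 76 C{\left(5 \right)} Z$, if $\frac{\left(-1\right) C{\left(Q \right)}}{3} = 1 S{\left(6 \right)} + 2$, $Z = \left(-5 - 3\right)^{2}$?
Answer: $4795019$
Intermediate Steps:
$S{\left(o \right)} = - 9 o^{2}$ ($S{\left(o \right)} = - 9 o \left(\left(o - o\right) + o\right) = - 9 o \left(0 + o\right) = - 9 o o = - 9 o^{2}$)
$Z = 64$ ($Z = \left(-8\right)^{2} = 64$)
$C{\left(Q \right)} = 966$ ($C{\left(Q \right)} = - 3 \left(1 \left(- 9 \cdot 6^{2}\right) + 2\right) = - 3 \left(1 \left(\left(-9\right) 36\right) + 2\right) = - 3 \left(1 \left(-324\right) + 2\right) = - 3 \left(-324 + 2\right) = \left(-3\right) \left(-322\right) = 966$)
$96395 + 76 C{\left(5 \right)} Z = 96395 + 76 \cdot 966 \cdot 64 = 96395 + 73416 \cdot 64 = 96395 + 4698624 = 4795019$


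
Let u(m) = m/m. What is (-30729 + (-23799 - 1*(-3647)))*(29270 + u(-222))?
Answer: -1489337751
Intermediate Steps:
u(m) = 1
(-30729 + (-23799 - 1*(-3647)))*(29270 + u(-222)) = (-30729 + (-23799 - 1*(-3647)))*(29270 + 1) = (-30729 + (-23799 + 3647))*29271 = (-30729 - 20152)*29271 = -50881*29271 = -1489337751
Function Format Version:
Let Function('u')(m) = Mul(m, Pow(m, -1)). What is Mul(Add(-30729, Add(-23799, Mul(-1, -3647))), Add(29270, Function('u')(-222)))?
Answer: -1489337751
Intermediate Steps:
Function('u')(m) = 1
Mul(Add(-30729, Add(-23799, Mul(-1, -3647))), Add(29270, Function('u')(-222))) = Mul(Add(-30729, Add(-23799, Mul(-1, -3647))), Add(29270, 1)) = Mul(Add(-30729, Add(-23799, 3647)), 29271) = Mul(Add(-30729, -20152), 29271) = Mul(-50881, 29271) = -1489337751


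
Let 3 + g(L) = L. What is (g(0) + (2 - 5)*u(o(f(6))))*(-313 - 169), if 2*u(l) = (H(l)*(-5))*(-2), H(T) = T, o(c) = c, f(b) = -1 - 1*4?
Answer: -34704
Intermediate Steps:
f(b) = -5 (f(b) = -1 - 4 = -5)
g(L) = -3 + L
u(l) = 5*l (u(l) = ((l*(-5))*(-2))/2 = (-5*l*(-2))/2 = (10*l)/2 = 5*l)
(g(0) + (2 - 5)*u(o(f(6))))*(-313 - 169) = ((-3 + 0) + (2 - 5)*(5*(-5)))*(-313 - 169) = (-3 - 3*(-25))*(-482) = (-3 + 75)*(-482) = 72*(-482) = -34704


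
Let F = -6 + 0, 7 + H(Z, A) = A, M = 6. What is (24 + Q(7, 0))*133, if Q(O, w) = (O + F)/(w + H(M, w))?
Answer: 3173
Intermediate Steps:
H(Z, A) = -7 + A
F = -6
Q(O, w) = (-6 + O)/(-7 + 2*w) (Q(O, w) = (O - 6)/(w + (-7 + w)) = (-6 + O)/(-7 + 2*w))
(24 + Q(7, 0))*133 = (24 + (-6 + 7)/(-7 + 2*0))*133 = (24 + 1/(-7 + 0))*133 = (24 + 1/(-7))*133 = (24 - 1/7*1)*133 = (24 - 1/7)*133 = (167/7)*133 = 3173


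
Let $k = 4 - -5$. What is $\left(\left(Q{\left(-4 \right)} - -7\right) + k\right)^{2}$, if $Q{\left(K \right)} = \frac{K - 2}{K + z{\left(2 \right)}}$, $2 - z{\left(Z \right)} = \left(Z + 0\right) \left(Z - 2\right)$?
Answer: $361$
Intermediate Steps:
$z{\left(Z \right)} = 2 - Z \left(-2 + Z\right)$ ($z{\left(Z \right)} = 2 - \left(Z + 0\right) \left(Z - 2\right) = 2 - Z \left(-2 + Z\right)$)
$Q{\left(K \right)} = \frac{-2 + K}{2 + K}$ ($Q{\left(K \right)} = \frac{K - 2}{K + \left(2 - 2^{2} + 2 \cdot 2\right)} = \frac{-2 + K}{K + \left(2 - 4 + 4\right)} = \frac{-2 + K}{K + 2} = \frac{-2 + K}{2 + K}$)
$k = 9$ ($k = 4 + 5 = 9$)
$\left(\left(Q{\left(-4 \right)} - -7\right) + k\right)^{2} = \left(\left(\frac{-2 - 4}{2 - 4} - -7\right) + 9\right)^{2} = \left(\left(\frac{1}{-2} \left(-6\right) + 7\right) + 9\right)^{2} = \left(\left(\left(- \frac{1}{2}\right) \left(-6\right) + 7\right) + 9\right)^{2} = \left(\left(3 + 7\right) + 9\right)^{2} = \left(10 + 9\right)^{2} = 19^{2} = 361$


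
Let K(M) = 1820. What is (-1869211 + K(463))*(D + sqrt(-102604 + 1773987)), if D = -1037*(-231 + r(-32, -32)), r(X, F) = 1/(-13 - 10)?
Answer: -10290478457638/23 - 1867391*sqrt(1671383) ≈ -4.4983e+11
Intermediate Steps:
r(X, F) = -1/23 (r(X, F) = 1/(-23) = -1/23)
D = 5510618/23 (D = -1037*(-231 - 1/23) = -1037*(-5314/23) = 5510618/23 ≈ 2.3959e+5)
(-1869211 + K(463))*(D + sqrt(-102604 + 1773987)) = (-1869211 + 1820)*(5510618/23 + sqrt(-102604 + 1773987)) = -1867391*(5510618/23 + sqrt(1671383)) = -10290478457638/23 - 1867391*sqrt(1671383)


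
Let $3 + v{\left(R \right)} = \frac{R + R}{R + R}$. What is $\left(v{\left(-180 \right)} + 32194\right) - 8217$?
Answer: $23975$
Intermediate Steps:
$v{\left(R \right)} = -2$ ($v{\left(R \right)} = -3 + \frac{R + R}{R + R} = -3 + \frac{2 R}{2 R} = -3 + 2 R \frac{1}{2 R} = -3 + 1 = -2$)
$\left(v{\left(-180 \right)} + 32194\right) - 8217 = \left(-2 + 32194\right) - 8217 = 32192 - 8217 = 23975$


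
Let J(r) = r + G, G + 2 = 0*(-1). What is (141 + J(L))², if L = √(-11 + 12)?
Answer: 19600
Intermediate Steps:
G = -2 (G = -2 + 0*(-1) = -2 + 0 = -2)
L = 1 (L = √1 = 1)
J(r) = -2 + r (J(r) = r - 2 = -2 + r)
(141 + J(L))² = (141 + (-2 + 1))² = (141 - 1)² = 140² = 19600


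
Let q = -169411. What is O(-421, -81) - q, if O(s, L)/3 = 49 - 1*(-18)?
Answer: 169612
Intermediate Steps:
O(s, L) = 201 (O(s, L) = 3*(49 - 1*(-18)) = 3*(49 + 18) = 3*67 = 201)
O(-421, -81) - q = 201 - 1*(-169411) = 201 + 169411 = 169612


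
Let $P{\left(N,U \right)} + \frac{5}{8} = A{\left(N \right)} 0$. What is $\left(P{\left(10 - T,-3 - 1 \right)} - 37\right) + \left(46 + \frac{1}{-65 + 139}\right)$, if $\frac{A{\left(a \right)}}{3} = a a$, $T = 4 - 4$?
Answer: $\frac{2483}{296} \approx 8.3885$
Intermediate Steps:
$T = 0$
$A{\left(a \right)} = 3 a^{2}$ ($A{\left(a \right)} = 3 a a = 3 a^{2}$)
$P{\left(N,U \right)} = - \frac{5}{8}$ ($P{\left(N,U \right)} = - \frac{5}{8} + 3 N^{2} \cdot 0 = - \frac{5}{8} + 0 = - \frac{5}{8}$)
$\left(P{\left(10 - T,-3 - 1 \right)} - 37\right) + \left(46 + \frac{1}{-65 + 139}\right) = \left(- \frac{5}{8} - 37\right) + \left(46 + \frac{1}{-65 + 139}\right) = - \frac{301}{8} + \left(46 + \frac{1}{74}\right) = - \frac{301}{8} + \frac{3405}{74} = \frac{2483}{296}$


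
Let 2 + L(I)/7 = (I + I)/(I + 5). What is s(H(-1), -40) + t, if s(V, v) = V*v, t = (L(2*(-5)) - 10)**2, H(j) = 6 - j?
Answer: -264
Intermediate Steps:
L(I) = -14 + 14*I/(5 + I) (L(I) = -14 + 7*((I + I)/(I + 5)) = -14 + 7*((2*I)/(5 + I)) = -14 + 7*(2*I/(5 + I)) = -14 + 14*I/(5 + I))
t = 16 (t = (-70/(5 + 2*(-5)) - 10)**2 = (-70/(5 - 10) - 10)**2 = (-70/(-5) - 10)**2 = (-70*(-1/5) - 10)**2 = (14 - 10)**2 = 4**2 = 16)
s(H(-1), -40) + t = (6 - 1*(-1))*(-40) + 16 = (6 + 1)*(-40) + 16 = 7*(-40) + 16 = -280 + 16 = -264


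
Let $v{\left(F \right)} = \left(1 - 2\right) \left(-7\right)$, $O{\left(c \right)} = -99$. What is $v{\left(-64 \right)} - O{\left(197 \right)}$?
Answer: $106$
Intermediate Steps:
$v{\left(F \right)} = 7$ ($v{\left(F \right)} = \left(-1\right) \left(-7\right) = 7$)
$v{\left(-64 \right)} - O{\left(197 \right)} = 7 - -99 = 7 + 99 = 106$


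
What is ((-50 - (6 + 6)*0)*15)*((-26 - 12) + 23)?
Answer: 11250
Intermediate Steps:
((-50 - (6 + 6)*0)*15)*((-26 - 12) + 23) = ((-50 - 12*0)*15)*(-38 + 23) = ((-50 - 1*0)*15)*(-15) = ((-50 + 0)*15)*(-15) = -50*15*(-15) = -750*(-15) = 11250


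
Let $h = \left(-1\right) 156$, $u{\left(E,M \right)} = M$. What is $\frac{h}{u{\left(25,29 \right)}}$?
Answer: $- \frac{156}{29} \approx -5.3793$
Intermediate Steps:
$h = -156$
$\frac{h}{u{\left(25,29 \right)}} = - \frac{156}{29}$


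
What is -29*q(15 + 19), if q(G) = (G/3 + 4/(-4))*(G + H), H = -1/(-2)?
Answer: -20677/2 ≈ -10339.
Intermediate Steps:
H = ½ (H = -1*(-½) = ½ ≈ 0.50000)
q(G) = (½ + G)*(-1 + G/3) (q(G) = (G/3 + 4/(-4))*(G + ½) = (G*(⅓) + 4*(-¼))*(½ + G) = (G/3 - 1)*(½ + G) = (-1 + G/3)*(½ + G) = (½ + G)*(-1 + G/3))
-29*q(15 + 19) = -29*(-½ - 5*(15 + 19)/6 + (15 + 19)²/3) = -29*(-½ - ⅚*34 + (⅓)*34²) = -29*(-½ - 85/3 + (⅓)*1156) = -29*(-½ - 85/3 + 1156/3) = -29*713/2 = -20677/2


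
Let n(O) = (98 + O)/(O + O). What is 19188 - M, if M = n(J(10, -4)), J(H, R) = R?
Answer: 76799/4 ≈ 19200.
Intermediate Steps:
n(O) = (98 + O)/(2*O) (n(O) = (98 + O)/((2*O)) = (98 + O)*(1/(2*O)) = (98 + O)/(2*O))
M = -47/4 (M = (½)*(98 - 4)/(-4) = (½)*(-¼)*94 = -47/4 ≈ -11.750)
19188 - M = 19188 - 1*(-47/4) = 19188 + 47/4 = 76799/4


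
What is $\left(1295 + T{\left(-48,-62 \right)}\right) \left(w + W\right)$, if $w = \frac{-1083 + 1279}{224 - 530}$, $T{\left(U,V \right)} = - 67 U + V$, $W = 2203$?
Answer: $\frac{499713163}{51} \approx 9.7983 \cdot 10^{6}$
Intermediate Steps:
$T{\left(U,V \right)} = V - 67 U$
$w = - \frac{98}{153}$ ($w = \frac{196}{-306} = 196 \left(- \frac{1}{306}\right) = - \frac{98}{153} \approx -0.64052$)
$\left(1295 + T{\left(-48,-62 \right)}\right) \left(w + W\right) = \left(1295 - -3154\right) \left(- \frac{98}{153} + 2203\right) = \left(1295 + \left(-62 + 3216\right)\right) \frac{336961}{153} = \left(1295 + 3154\right) \frac{336961}{153} = 4449 \cdot \frac{336961}{153} = \frac{499713163}{51}$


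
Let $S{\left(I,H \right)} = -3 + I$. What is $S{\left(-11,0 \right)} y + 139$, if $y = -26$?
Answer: $503$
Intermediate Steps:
$S{\left(-11,0 \right)} y + 139 = \left(-3 - 11\right) \left(-26\right) + 139 = \left(-14\right) \left(-26\right) + 139 = 364 + 139 = 503$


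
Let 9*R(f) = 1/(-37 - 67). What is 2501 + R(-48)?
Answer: 2340935/936 ≈ 2501.0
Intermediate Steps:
R(f) = -1/936 (R(f) = 1/(9*(-37 - 67)) = (⅑)/(-104) = (⅑)*(-1/104) = -1/936)
2501 + R(-48) = 2501 - 1/936 = 2340935/936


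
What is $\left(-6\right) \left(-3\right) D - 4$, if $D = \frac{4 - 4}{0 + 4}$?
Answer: $-4$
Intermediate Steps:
$D = 0$ ($D = \frac{0}{4} = 0 \cdot \frac{1}{4} = 0$)
$\left(-6\right) \left(-3\right) D - 4 = \left(-6\right) \left(-3\right) 0 - 4 = 18 \cdot 0 - 4 = 0 - 4 = -4$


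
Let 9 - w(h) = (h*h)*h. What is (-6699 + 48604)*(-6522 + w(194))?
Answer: -306237423785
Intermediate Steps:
w(h) = 9 - h³ (w(h) = 9 - h*h*h = 9 - h²*h = 9 - h³)
(-6699 + 48604)*(-6522 + w(194)) = (-6699 + 48604)*(-6522 + (9 - 1*194³)) = 41905*(-6522 + (9 - 1*7301384)) = 41905*(-6522 + (9 - 7301384)) = 41905*(-6522 - 7301375) = 41905*(-7307897) = -306237423785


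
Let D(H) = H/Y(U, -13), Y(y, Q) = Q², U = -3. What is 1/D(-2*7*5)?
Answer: -169/70 ≈ -2.4143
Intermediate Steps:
D(H) = H/169 (D(H) = H/((-13)²) = H/169)
1/D(-2*7*5) = 1/((-2*7*5)/169) = 1/((-14*5)/169) = 1/((1/169)*(-70)) = 1/(-70/169) = -169/70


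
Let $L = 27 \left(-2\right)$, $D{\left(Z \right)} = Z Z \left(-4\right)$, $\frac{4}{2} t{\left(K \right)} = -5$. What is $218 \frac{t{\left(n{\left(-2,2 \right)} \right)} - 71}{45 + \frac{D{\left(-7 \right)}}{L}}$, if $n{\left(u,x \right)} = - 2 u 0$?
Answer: $- \frac{432621}{1313} \approx -329.49$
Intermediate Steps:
$n{\left(u,x \right)} = 0$
$t{\left(K \right)} = - \frac{5}{2}$ ($t{\left(K \right)} = \frac{1}{2} \left(-5\right) = - \frac{5}{2}$)
$D{\left(Z \right)} = - 4 Z^{2}$ ($D{\left(Z \right)} = Z^{2} \left(-4\right) = - 4 Z^{2}$)
$L = -54$
$218 \frac{t{\left(n{\left(-2,2 \right)} \right)} - 71}{45 + \frac{D{\left(-7 \right)}}{L}} = 218 \frac{- \frac{5}{2} - 71}{45 + \frac{\left(-4\right) \left(-7\right)^{2}}{-54}} = 218 \left(- \frac{147}{2 \left(45 + \left(-4\right) 49 \left(- \frac{1}{54}\right)\right)}\right) = 218 \left(- \frac{147}{2 \left(45 - - \frac{98}{27}\right)}\right) = 218 \left(- \frac{147}{2 \left(45 + \frac{98}{27}\right)}\right) = 218 \left(- \frac{147}{2 \cdot \frac{1313}{27}}\right) = 218 \left(\left(- \frac{147}{2}\right) \frac{27}{1313}\right) = 218 \left(- \frac{3969}{2626}\right) = - \frac{432621}{1313}$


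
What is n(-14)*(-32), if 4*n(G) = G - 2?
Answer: 128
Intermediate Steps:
n(G) = -½ + G/4 (n(G) = (G - 2)/4 = (-2 + G)/4 = -½ + G/4)
n(-14)*(-32) = (-½ + (¼)*(-14))*(-32) = (-½ - 7/2)*(-32) = -4*(-32) = 128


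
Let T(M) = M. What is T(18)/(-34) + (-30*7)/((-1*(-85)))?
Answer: -3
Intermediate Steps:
T(18)/(-34) + (-30*7)/((-1*(-85))) = 18/(-34) + (-30*7)/((-1*(-85))) = 18*(-1/34) - 210/85 = -9/17 - 210*1/85 = -9/17 - 42/17 = -3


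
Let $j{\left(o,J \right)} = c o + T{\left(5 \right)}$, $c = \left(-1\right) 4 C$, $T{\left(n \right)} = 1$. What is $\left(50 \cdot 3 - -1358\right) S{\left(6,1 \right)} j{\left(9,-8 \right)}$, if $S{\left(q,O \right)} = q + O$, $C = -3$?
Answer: $1150604$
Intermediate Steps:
$c = 12$ ($c = \left(-1\right) 4 \left(-3\right) = \left(-4\right) \left(-3\right) = 12$)
$S{\left(q,O \right)} = O + q$
$j{\left(o,J \right)} = 1 + 12 o$ ($j{\left(o,J \right)} = 12 o + 1 = 1 + 12 o$)
$\left(50 \cdot 3 - -1358\right) S{\left(6,1 \right)} j{\left(9,-8 \right)} = \left(50 \cdot 3 - -1358\right) \left(1 + 6\right) \left(1 + 12 \cdot 9\right) = \left(150 + 1358\right) 7 \left(1 + 108\right) = 1508 \cdot 7 \cdot 109 = 1508 \cdot 763 = 1150604$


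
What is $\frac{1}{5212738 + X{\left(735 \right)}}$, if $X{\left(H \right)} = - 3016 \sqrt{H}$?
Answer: $\frac{2606369}{13582975854242} + \frac{5278 \sqrt{15}}{6791487927121} \approx 1.9489 \cdot 10^{-7}$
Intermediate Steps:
$\frac{1}{5212738 + X{\left(735 \right)}} = \frac{1}{5212738 - 3016 \sqrt{735}} = \frac{1}{5212738 - 3016 \cdot 7 \sqrt{15}} = \frac{1}{5212738 - 21112 \sqrt{15}}$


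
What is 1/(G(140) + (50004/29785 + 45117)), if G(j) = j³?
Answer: 29785/83073899849 ≈ 3.5854e-7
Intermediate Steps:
1/(G(140) + (50004/29785 + 45117)) = 1/(140³ + (50004/29785 + 45117)) = 1/(2744000 + (50004*(1/29785) + 45117)) = 1/(2744000 + (50004/29785 + 45117)) = 1/(2744000 + 1343859849/29785) = 1/(83073899849/29785) = 29785/83073899849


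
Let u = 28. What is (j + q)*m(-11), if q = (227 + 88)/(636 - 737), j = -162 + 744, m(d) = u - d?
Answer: 2280213/101 ≈ 22576.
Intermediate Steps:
m(d) = 28 - d
j = 582
q = -315/101 (q = 315/(-101) = 315*(-1/101) = -315/101 ≈ -3.1188)
(j + q)*m(-11) = (582 - 315/101)*(28 - 1*(-11)) = 58467*(28 + 11)/101 = (58467/101)*39 = 2280213/101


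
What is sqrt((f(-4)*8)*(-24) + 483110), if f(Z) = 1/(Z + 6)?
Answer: sqrt(483014) ≈ 694.99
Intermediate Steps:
f(Z) = 1/(6 + Z)
sqrt((f(-4)*8)*(-24) + 483110) = sqrt((8/(6 - 4))*(-24) + 483110) = sqrt((8/2)*(-24) + 483110) = sqrt(((1/2)*8)*(-24) + 483110) = sqrt(4*(-24) + 483110) = sqrt(-96 + 483110) = sqrt(483014)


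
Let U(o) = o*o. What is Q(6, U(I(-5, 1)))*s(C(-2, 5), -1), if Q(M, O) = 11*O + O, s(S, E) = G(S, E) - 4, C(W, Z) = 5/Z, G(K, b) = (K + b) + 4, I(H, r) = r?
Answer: 0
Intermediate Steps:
U(o) = o²
G(K, b) = 4 + K + b
s(S, E) = E + S (s(S, E) = (4 + S + E) - 4 = (4 + E + S) - 4 = E + S)
Q(M, O) = 12*O
Q(6, U(I(-5, 1)))*s(C(-2, 5), -1) = (12*1²)*(-1 + 5/5) = (12*1)*(-1 + 5*(⅕)) = 12*(-1 + 1) = 12*0 = 0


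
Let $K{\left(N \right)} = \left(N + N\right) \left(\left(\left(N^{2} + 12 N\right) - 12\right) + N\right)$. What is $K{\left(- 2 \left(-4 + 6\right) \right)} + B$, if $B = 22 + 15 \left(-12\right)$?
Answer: $226$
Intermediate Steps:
$K{\left(N \right)} = 2 N \left(-12 + N^{2} + 13 N\right)$ ($K{\left(N \right)} = 2 N \left(\left(-12 + N^{2} + 12 N\right) + N\right) = 2 N \left(-12 + N^{2} + 13 N\right)$)
$B = -158$ ($B = 22 - 180 = -158$)
$K{\left(- 2 \left(-4 + 6\right) \right)} + B = 2 \left(- 2 \left(-4 + 6\right)\right) \left(-12 + \left(- 2 \left(-4 + 6\right)\right)^{2} + 13 \left(- 2 \left(-4 + 6\right)\right)\right) - 158 = 2 \left(\left(-2\right) 2\right) \left(-12 + \left(\left(-2\right) 2\right)^{2} + 13 \left(\left(-2\right) 2\right)\right) - 158 = 2 \left(-4\right) \left(-12 + \left(-4\right)^{2} + 13 \left(-4\right)\right) - 158 = 2 \left(-4\right) \left(-12 + 16 - 52\right) - 158 = 2 \left(-4\right) \left(-48\right) - 158 = 384 - 158 = 226$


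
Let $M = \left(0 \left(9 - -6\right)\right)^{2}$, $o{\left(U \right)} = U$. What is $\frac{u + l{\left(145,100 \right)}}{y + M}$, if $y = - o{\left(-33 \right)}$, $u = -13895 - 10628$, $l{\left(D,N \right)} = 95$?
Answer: $- \frac{24428}{33} \approx -740.24$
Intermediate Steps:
$u = -24523$
$M = 0$ ($M = \left(0 \left(9 + 6\right)\right)^{2} = \left(0 \cdot 15\right)^{2} = 0^{2} = 0$)
$y = 33$ ($y = \left(-1\right) \left(-33\right) = 33$)
$\frac{u + l{\left(145,100 \right)}}{y + M} = \frac{-24523 + 95}{33 + 0} = - \frac{24428}{33}$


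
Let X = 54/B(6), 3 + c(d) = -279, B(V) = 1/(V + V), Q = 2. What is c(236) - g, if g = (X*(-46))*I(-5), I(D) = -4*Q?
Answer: -238746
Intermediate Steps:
B(V) = 1/(2*V)
I(D) = -8 (I(D) = -4*2 = -8)
c(d) = -282 (c(d) = -3 - 279 = -282)
X = 648 (X = 54/(((½)/6)) = 54/(((½)*(⅙))) = 54/(1/12) = 54*12 = 648)
g = 238464 (g = (648*(-46))*(-8) = -29808*(-8) = 238464)
c(236) - g = -282 - 1*238464 = -282 - 238464 = -238746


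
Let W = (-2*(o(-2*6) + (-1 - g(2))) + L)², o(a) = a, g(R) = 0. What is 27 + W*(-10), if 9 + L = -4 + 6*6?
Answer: -23983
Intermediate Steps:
L = 23 (L = -9 + (-4 + 6*6) = -9 + (-4 + 36) = -9 + 32 = 23)
W = 2401 (W = (-2*(-2*6 + (-1 - 1*0)) + 23)² = (-2*(-12 + (-1 + 0)) + 23)² = (-2*(-12 - 1) + 23)² = (-2*(-13) + 23)² = (26 + 23)² = 49² = 2401)
27 + W*(-10) = 27 + 2401*(-10) = 27 - 24010 = -23983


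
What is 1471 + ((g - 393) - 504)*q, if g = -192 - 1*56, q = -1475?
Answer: 1690346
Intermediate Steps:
g = -248 (g = -192 - 56 = -248)
1471 + ((g - 393) - 504)*q = 1471 + ((-248 - 393) - 504)*(-1475) = 1471 + (-641 - 504)*(-1475) = 1471 - 1145*(-1475) = 1471 + 1688875 = 1690346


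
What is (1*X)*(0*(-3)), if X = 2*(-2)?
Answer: 0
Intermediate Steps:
X = -4
(1*X)*(0*(-3)) = (1*(-4))*(0*(-3)) = -4*0 = 0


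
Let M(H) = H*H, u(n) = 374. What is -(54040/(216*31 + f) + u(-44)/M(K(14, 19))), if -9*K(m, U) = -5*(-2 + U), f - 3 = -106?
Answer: -34715726/2802025 ≈ -12.390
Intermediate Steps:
f = -103 (f = 3 - 106 = -103)
K(m, U) = -10/9 + 5*U/9 (K(m, U) = -(-5)*(-2 + U)/9 = -(10 - 5*U)/9 = -10/9 + 5*U/9)
M(H) = H²
-(54040/(216*31 + f) + u(-44)/M(K(14, 19))) = -(54040/(216*31 - 103) + 374/((-10/9 + (5/9)*19)²)) = -(54040/(6696 - 103) + 374/((-10/9 + 95/9)²)) = -(54040/6593 + 374/((85/9)²)) = -(54040*(1/6593) + 374/(7225/81)) = -(54040/6593 + 374*(81/7225)) = -(54040/6593 + 1782/425) = -1*34715726/2802025 = -34715726/2802025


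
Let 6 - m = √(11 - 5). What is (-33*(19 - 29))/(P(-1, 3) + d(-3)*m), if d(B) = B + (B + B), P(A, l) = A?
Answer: -18150/2539 - 2970*√6/2539 ≈ -10.014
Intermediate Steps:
d(B) = 3*B (d(B) = B + 2*B = 3*B)
m = 6 - √6 (m = 6 - √(11 - 5) = 6 - √6 ≈ 3.5505)
(-33*(19 - 29))/(P(-1, 3) + d(-3)*m) = (-33*(19 - 29))/(-1 + (3*(-3))*(6 - √6)) = (-33*(-10))/(-1 - 9*(6 - √6)) = 330/(-1 + (-54 + 9*√6)) = 330/(-55 + 9*√6)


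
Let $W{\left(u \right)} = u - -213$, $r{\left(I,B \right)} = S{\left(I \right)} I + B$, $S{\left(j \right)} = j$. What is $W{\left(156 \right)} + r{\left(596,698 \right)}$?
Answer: $356283$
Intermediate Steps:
$r{\left(I,B \right)} = B + I^{2}$ ($r{\left(I,B \right)} = I I + B = I^{2} + B = B + I^{2}$)
$W{\left(u \right)} = 213 + u$ ($W{\left(u \right)} = u + 213 = 213 + u$)
$W{\left(156 \right)} + r{\left(596,698 \right)} = \left(213 + 156\right) + \left(698 + 596^{2}\right) = 369 + \left(698 + 355216\right) = 369 + 355914 = 356283$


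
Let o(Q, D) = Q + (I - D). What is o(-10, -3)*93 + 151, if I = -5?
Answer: -965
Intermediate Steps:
o(Q, D) = -5 + Q - D (o(Q, D) = Q + (-5 - D) = -5 + Q - D)
o(-10, -3)*93 + 151 = (-5 - 10 - 1*(-3))*93 + 151 = (-5 - 10 + 3)*93 + 151 = -12*93 + 151 = -1116 + 151 = -965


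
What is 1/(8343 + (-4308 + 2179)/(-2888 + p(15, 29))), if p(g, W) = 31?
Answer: 2857/23838080 ≈ 0.00011985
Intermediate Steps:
1/(8343 + (-4308 + 2179)/(-2888 + p(15, 29))) = 1/(8343 + (-4308 + 2179)/(-2888 + 31)) = 1/(8343 - 2129/(-2857)) = 1/(8343 - 2129*(-1/2857)) = 1/(8343 + 2129/2857) = 1/(23838080/2857) = 2857/23838080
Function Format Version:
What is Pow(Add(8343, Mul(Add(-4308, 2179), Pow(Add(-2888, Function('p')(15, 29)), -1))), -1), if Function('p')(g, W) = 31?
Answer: Rational(2857, 23838080) ≈ 0.00011985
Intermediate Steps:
Pow(Add(8343, Mul(Add(-4308, 2179), Pow(Add(-2888, Function('p')(15, 29)), -1))), -1) = Pow(Add(8343, Mul(Add(-4308, 2179), Pow(Add(-2888, 31), -1))), -1) = Pow(Add(8343, Mul(-2129, Pow(-2857, -1))), -1) = Pow(Add(8343, Mul(-2129, Rational(-1, 2857))), -1) = Pow(Add(8343, Rational(2129, 2857)), -1) = Pow(Rational(23838080, 2857), -1) = Rational(2857, 23838080)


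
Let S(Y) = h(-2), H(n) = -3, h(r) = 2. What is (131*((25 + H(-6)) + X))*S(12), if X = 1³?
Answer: 6026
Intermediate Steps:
S(Y) = 2
X = 1
(131*((25 + H(-6)) + X))*S(12) = (131*((25 - 3) + 1))*2 = (131*(22 + 1))*2 = (131*23)*2 = 3013*2 = 6026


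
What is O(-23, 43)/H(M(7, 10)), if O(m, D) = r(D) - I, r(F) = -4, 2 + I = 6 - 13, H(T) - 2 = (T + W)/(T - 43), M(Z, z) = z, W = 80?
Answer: -55/8 ≈ -6.8750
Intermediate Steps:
H(T) = 2 + (80 + T)/(-43 + T) (H(T) = 2 + (T + 80)/(T - 43) = 2 + (80 + T)/(-43 + T))
I = -9 (I = -2 + (6 - 13) = -2 - 7 = -9)
O(m, D) = 5 (O(m, D) = -4 - 1*(-9) = -4 + 9 = 5)
O(-23, 43)/H(M(7, 10)) = 5/((3*(-2 + 10)/(-43 + 10))) = 5/((3*8/(-33))) = 5/((3*(-1/33)*8)) = 5/(-8/11) = 5*(-11/8) = -55/8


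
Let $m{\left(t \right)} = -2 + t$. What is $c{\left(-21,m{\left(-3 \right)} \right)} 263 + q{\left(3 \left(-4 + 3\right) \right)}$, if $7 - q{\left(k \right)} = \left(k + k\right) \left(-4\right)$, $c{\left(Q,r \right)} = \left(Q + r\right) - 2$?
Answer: $-7381$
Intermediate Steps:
$c{\left(Q,r \right)} = -2 + Q + r$
$q{\left(k \right)} = 7 + 8 k$ ($q{\left(k \right)} = 7 - \left(k + k\right) \left(-4\right) = 7 - 2 k \left(-4\right) = 7 - - 8 k = 7 + 8 k$)
$c{\left(-21,m{\left(-3 \right)} \right)} 263 + q{\left(3 \left(-4 + 3\right) \right)} = \left(-2 - 21 - 5\right) 263 + \left(7 + 8 \cdot 3 \left(-4 + 3\right)\right) = \left(-2 - 21 - 5\right) 263 + \left(7 + 8 \cdot 3 \left(-1\right)\right) = \left(-28\right) 263 + \left(7 + 8 \left(-3\right)\right) = -7364 + \left(7 - 24\right) = -7364 - 17 = -7381$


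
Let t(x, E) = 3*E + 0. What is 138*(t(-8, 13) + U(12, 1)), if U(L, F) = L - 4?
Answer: 6486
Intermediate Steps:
t(x, E) = 3*E
U(L, F) = -4 + L
138*(t(-8, 13) + U(12, 1)) = 138*(3*13 + (-4 + 12)) = 138*(39 + 8) = 138*47 = 6486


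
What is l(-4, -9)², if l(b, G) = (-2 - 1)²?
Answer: 81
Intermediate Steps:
l(b, G) = 9 (l(b, G) = (-3)² = 9)
l(-4, -9)² = 9² = 81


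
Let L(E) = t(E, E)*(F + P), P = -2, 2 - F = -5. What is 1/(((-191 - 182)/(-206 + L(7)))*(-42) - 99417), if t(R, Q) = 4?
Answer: -31/3084538 ≈ -1.0050e-5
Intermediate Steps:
F = 7 (F = 2 - 1*(-5) = 2 + 5 = 7)
L(E) = 20 (L(E) = 4*(7 - 2) = 4*5 = 20)
1/(((-191 - 182)/(-206 + L(7)))*(-42) - 99417) = 1/(((-191 - 182)/(-206 + 20))*(-42) - 99417) = 1/(-373/(-186)*(-42) - 99417) = 1/(-373*(-1/186)*(-42) - 99417) = 1/((373/186)*(-42) - 99417) = 1/(-2611/31 - 99417) = 1/(-3084538/31) = -31/3084538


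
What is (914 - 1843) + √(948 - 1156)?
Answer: -929 + 4*I*√13 ≈ -929.0 + 14.422*I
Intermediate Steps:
(914 - 1843) + √(948 - 1156) = -929 + √(-208) = -929 + 4*I*√13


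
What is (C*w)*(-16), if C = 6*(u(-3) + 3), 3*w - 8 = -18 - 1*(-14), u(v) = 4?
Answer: -896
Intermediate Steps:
w = 4/3 (w = 8/3 + (-18 - 1*(-14))/3 = 8/3 + (-18 + 14)/3 = 8/3 + (⅓)*(-4) = 8/3 - 4/3 = 4/3 ≈ 1.3333)
C = 42 (C = 6*(4 + 3) = 6*7 = 42)
(C*w)*(-16) = (42*(4/3))*(-16) = 56*(-16) = -896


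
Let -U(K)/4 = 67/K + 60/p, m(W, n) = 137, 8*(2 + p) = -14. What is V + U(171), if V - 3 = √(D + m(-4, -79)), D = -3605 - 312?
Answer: 11189/171 + 6*I*√105 ≈ 65.433 + 61.482*I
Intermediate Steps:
p = -15/4 (p = -2 + (⅛)*(-14) = -2 - 7/4 = -15/4 ≈ -3.7500)
D = -3917
U(K) = 64 - 268/K (U(K) = -4*(67/K + 60/(-15/4)) = -4*(67/K + 60*(-4/15)) = -4*(67/K - 16) = -4*(-16 + 67/K) = 64 - 268/K)
V = 3 + 6*I*√105 (V = 3 + √(-3917 + 137) = 3 + √(-3780) = 3 + 6*I*√105 ≈ 3.0 + 61.482*I)
V + U(171) = (3 + 6*I*√105) + (64 - 268/171) = (3 + 6*I*√105) + 10676/171 = 11189/171 + 6*I*√105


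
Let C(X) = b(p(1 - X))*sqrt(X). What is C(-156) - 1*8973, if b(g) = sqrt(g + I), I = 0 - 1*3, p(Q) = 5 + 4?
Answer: -8973 + 6*I*sqrt(26) ≈ -8973.0 + 30.594*I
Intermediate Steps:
p(Q) = 9
I = -3 (I = 0 - 3 = -3)
b(g) = sqrt(-3 + g) (b(g) = sqrt(g - 3) = sqrt(-3 + g))
C(X) = sqrt(6)*sqrt(X) (C(X) = sqrt(-3 + 9)*sqrt(X) = sqrt(6)*sqrt(X))
C(-156) - 1*8973 = sqrt(6)*sqrt(-156) - 1*8973 = sqrt(6)*(2*I*sqrt(39)) - 8973 = 6*I*sqrt(26) - 8973 = -8973 + 6*I*sqrt(26)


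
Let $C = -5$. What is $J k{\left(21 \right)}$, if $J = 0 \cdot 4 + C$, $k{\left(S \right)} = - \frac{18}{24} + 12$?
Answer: $- \frac{225}{4} \approx -56.25$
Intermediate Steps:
$k{\left(S \right)} = \frac{45}{4}$ ($k{\left(S \right)} = \left(-18\right) \frac{1}{24} + 12 = - \frac{3}{4} + 12 = \frac{45}{4}$)
$J = -5$ ($J = 0 \cdot 4 - 5 = 0 - 5 = -5$)
$J k{\left(21 \right)} = \left(-5\right) \frac{45}{4} = - \frac{225}{4}$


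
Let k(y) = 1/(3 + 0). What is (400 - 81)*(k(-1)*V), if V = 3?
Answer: 319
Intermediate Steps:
k(y) = ⅓ (k(y) = 1/3 = ⅓)
(400 - 81)*(k(-1)*V) = (400 - 81)*((⅓)*3) = 319*1 = 319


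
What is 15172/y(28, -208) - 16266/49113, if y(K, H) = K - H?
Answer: 61775305/965889 ≈ 63.957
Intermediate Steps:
15172/y(28, -208) - 16266/49113 = 15172/(28 - 1*(-208)) - 16266/49113 = 15172/(28 + 208) - 16266*1/49113 = 15172/236 - 5422/16371 = 15172*(1/236) - 5422/16371 = 3793/59 - 5422/16371 = 61775305/965889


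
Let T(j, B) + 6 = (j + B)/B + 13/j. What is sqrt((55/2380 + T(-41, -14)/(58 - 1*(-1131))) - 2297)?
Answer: I*sqrt(183939342212353)/282982 ≈ 47.927*I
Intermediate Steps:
T(j, B) = -6 + 13/j + (B + j)/B (T(j, B) = -6 + ((j + B)/B + 13/j) = -6 + ((B + j)/B + 13/j) = -6 + (13/j + (B + j)/B) = -6 + 13/j + (B + j)/B)
sqrt((55/2380 + T(-41, -14)/(58 - 1*(-1131))) - 2297) = sqrt((55/2380 + (-5 + 13/(-41) - 41/(-14))/(58 - 1*(-1131))) - 2297) = sqrt((55*(1/2380) + (-5 + 13*(-1/41) - 41*(-1/14))/(58 + 1131)) - 2297) = sqrt((11/476 + (-5 - 13/41 + 41/14)/1189) - 2297) = sqrt((11/476 - 1371/574*1/1189) - 2297) = sqrt((11/476 - 1371/682486) - 2297) = sqrt(489625/23204524 - 2297) = sqrt(-53300302003/23204524) = I*sqrt(183939342212353)/282982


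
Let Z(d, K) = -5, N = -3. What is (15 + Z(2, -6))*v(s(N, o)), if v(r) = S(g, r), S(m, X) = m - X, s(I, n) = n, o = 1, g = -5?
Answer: -60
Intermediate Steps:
v(r) = -5 - r
(15 + Z(2, -6))*v(s(N, o)) = (15 - 5)*(-5 - 1*1) = 10*(-5 - 1) = 10*(-6) = -60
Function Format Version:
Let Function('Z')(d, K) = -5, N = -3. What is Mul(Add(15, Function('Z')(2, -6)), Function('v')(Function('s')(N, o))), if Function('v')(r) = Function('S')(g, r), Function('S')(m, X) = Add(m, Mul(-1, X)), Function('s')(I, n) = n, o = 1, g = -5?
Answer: -60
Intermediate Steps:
Function('v')(r) = Add(-5, Mul(-1, r))
Mul(Add(15, Function('Z')(2, -6)), Function('v')(Function('s')(N, o))) = Mul(Add(15, -5), Add(-5, Mul(-1, 1))) = Mul(10, Add(-5, -1)) = Mul(10, -6) = -60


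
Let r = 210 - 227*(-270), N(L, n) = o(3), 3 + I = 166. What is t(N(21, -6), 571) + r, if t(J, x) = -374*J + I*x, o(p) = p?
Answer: 153451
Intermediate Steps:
I = 163 (I = -3 + 166 = 163)
N(L, n) = 3
r = 61500 (r = 210 + 61290 = 61500)
t(J, x) = -374*J + 163*x
t(N(21, -6), 571) + r = (-374*3 + 163*571) + 61500 = (-1122 + 93073) + 61500 = 91951 + 61500 = 153451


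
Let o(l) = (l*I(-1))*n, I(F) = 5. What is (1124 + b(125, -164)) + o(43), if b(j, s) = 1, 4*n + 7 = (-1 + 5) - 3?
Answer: 1605/2 ≈ 802.50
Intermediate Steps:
n = -3/2 (n = -7/4 + ((-1 + 5) - 3)/4 = -7/4 + (4 - 3)/4 = -7/4 + (¼)*1 = -7/4 + ¼ = -3/2 ≈ -1.5000)
o(l) = -15*l/2 (o(l) = (l*5)*(-3/2) = (5*l)*(-3/2) = -15*l/2)
(1124 + b(125, -164)) + o(43) = (1124 + 1) - 15/2*43 = 1125 - 645/2 = 1605/2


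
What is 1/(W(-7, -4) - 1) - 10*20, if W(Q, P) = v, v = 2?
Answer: -199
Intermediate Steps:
W(Q, P) = 2
1/(W(-7, -4) - 1) - 10*20 = 1/(2 - 1) - 10*20 = 1/1 - 200 = 1 - 200 = -199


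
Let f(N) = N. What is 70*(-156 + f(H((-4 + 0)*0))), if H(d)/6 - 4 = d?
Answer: -9240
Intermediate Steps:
H(d) = 24 + 6*d
70*(-156 + f(H((-4 + 0)*0))) = 70*(-156 + (24 + 6*((-4 + 0)*0))) = 70*(-156 + (24 + 6*(-4*0))) = 70*(-156 + (24 + 6*0)) = 70*(-156 + (24 + 0)) = 70*(-156 + 24) = 70*(-132) = -9240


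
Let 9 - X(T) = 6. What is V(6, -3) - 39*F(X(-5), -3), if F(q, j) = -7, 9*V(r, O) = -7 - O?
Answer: 2453/9 ≈ 272.56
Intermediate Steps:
V(r, O) = -7/9 - O/9 (V(r, O) = (-7 - O)/9 = -7/9 - O/9)
X(T) = 3 (X(T) = 9 - 1*6 = 9 - 6 = 3)
V(6, -3) - 39*F(X(-5), -3) = (-7/9 - 1/9*(-3)) - 39*(-7) = (-7/9 + 1/3) + 273 = -4/9 + 273 = 2453/9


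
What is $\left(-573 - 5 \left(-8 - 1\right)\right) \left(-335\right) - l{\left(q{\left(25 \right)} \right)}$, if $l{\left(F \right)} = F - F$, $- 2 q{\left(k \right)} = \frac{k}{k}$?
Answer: $176880$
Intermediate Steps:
$q{\left(k \right)} = - \frac{1}{2}$ ($q{\left(k \right)} = - \frac{k \frac{1}{k}}{2} = \left(- \frac{1}{2}\right) 1 = - \frac{1}{2}$)
$l{\left(F \right)} = 0$
$\left(-573 - 5 \left(-8 - 1\right)\right) \left(-335\right) - l{\left(q{\left(25 \right)} \right)} = \left(-573 - 5 \left(-8 - 1\right)\right) \left(-335\right) - 0 = \left(-573 - -45\right) \left(-335\right) + 0 = \left(-573 + 45\right) \left(-335\right) + 0 = \left(-528\right) \left(-335\right) + 0 = 176880 + 0 = 176880$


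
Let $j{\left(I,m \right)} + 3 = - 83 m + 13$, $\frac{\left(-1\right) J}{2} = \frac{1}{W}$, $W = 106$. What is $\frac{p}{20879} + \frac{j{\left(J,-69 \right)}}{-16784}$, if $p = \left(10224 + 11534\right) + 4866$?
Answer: $\frac{327074393}{350433136} \approx 0.93334$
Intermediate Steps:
$J = - \frac{1}{53}$ ($J = - \frac{2}{106} = \left(-2\right) \frac{1}{106} = - \frac{1}{53} \approx -0.018868$)
$p = 26624$ ($p = 21758 + 4866 = 26624$)
$j{\left(I,m \right)} = 10 - 83 m$ ($j{\left(I,m \right)} = -3 - \left(-13 + 83 m\right) = 10 - 83 m$)
$\frac{p}{20879} + \frac{j{\left(J,-69 \right)}}{-16784} = \frac{26624}{20879} + \frac{10 - -5727}{-16784} = 26624 \cdot \frac{1}{20879} + \left(10 + 5727\right) \left(- \frac{1}{16784}\right) = \frac{26624}{20879} + 5737 \left(- \frac{1}{16784}\right) = \frac{26624}{20879} - \frac{5737}{16784} = \frac{327074393}{350433136}$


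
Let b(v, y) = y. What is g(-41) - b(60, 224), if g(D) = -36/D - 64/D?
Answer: -9084/41 ≈ -221.56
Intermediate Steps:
g(D) = -100/D
g(-41) - b(60, 224) = -100/(-41) - 1*224 = -100*(-1/41) - 224 = 100/41 - 224 = -9084/41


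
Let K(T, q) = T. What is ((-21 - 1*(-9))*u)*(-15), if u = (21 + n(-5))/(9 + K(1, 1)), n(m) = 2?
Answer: 414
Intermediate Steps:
u = 23/10 (u = (21 + 2)/(9 + 1) = 23/10 ≈ 2.3000)
((-21 - 1*(-9))*u)*(-15) = ((-21 - 1*(-9))*(23/10))*(-15) = ((-21 + 9)*(23/10))*(-15) = -12*23/10*(-15) = -138/5*(-15) = 414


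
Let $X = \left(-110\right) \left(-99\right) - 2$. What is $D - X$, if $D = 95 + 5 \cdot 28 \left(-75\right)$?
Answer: $-21293$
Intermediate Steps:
$D = -10405$ ($D = 95 + 140 \left(-75\right) = 95 - 10500 = -10405$)
$X = 10888$ ($X = 10890 - 2 = 10888$)
$D - X = -10405 - 10888 = -21293$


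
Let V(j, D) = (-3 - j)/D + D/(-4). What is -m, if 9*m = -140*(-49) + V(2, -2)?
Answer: -6863/9 ≈ -762.56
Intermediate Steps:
V(j, D) = -D/4 + (-3 - j)/D (V(j, D) = (-3 - j)/D + D*(-¼) = (-3 - j)/D - D/4 = -D/4 + (-3 - j)/D)
m = 6863/9 (m = (-140*(-49) + (-3 - 1*2 - ¼*(-2)²)/(-2))/9 = (6860 - (-3 - 2 - ¼*4)/2)/9 = (6860 - (-3 - 2 - 1)/2)/9 = (6860 - ½*(-6))/9 = (6860 + 3)/9 = (⅑)*6863 = 6863/9 ≈ 762.56)
-m = -1*6863/9 = -6863/9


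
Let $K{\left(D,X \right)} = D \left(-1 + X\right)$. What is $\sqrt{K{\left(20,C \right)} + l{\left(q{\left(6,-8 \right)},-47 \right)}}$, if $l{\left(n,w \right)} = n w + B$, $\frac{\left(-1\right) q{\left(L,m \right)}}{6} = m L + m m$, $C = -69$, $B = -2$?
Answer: $\sqrt{3110} \approx 55.767$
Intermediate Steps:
$q{\left(L,m \right)} = - 6 m^{2} - 6 L m$ ($q{\left(L,m \right)} = - 6 \left(m L + m m\right) = - 6 \left(L m + m^{2}\right) = - 6 \left(m^{2} + L m\right) = - 6 m^{2} - 6 L m$)
$l{\left(n,w \right)} = -2 + n w$ ($l{\left(n,w \right)} = n w - 2 = -2 + n w$)
$\sqrt{K{\left(20,C \right)} + l{\left(q{\left(6,-8 \right)},-47 \right)}} = \sqrt{20 \left(-1 - 69\right) - \left(2 - \left(-6\right) \left(-8\right) \left(6 - 8\right) \left(-47\right)\right)} = \sqrt{20 \left(-70\right) - \left(2 - \left(-6\right) \left(-8\right) \left(-2\right) \left(-47\right)\right)} = \sqrt{-1400 - -4510} = \sqrt{-1400 + \left(-2 + 4512\right)} = \sqrt{-1400 + 4510} = \sqrt{3110}$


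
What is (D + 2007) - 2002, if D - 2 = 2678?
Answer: 2685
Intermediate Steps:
D = 2680 (D = 2 + 2678 = 2680)
(D + 2007) - 2002 = (2680 + 2007) - 2002 = 4687 - 2002 = 2685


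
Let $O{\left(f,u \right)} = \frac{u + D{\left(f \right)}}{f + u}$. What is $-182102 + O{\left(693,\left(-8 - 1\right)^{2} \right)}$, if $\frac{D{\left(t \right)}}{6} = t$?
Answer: $- \frac{15660301}{86} \approx -1.821 \cdot 10^{5}$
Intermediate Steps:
$D{\left(t \right)} = 6 t$
$O{\left(f,u \right)} = \frac{u + 6 f}{f + u}$
$-182102 + O{\left(693,\left(-8 - 1\right)^{2} \right)} = -182102 + \frac{\left(-8 - 1\right)^{2} + 6 \cdot 693}{693 + \left(-8 - 1\right)^{2}} = -182102 + \frac{\left(-8 - 1\right)^{2} + 4158}{693 + \left(-8 - 1\right)^{2}} = -182102 + \frac{\left(-9\right)^{2} + 4158}{693 + \left(-9\right)^{2}} = -182102 + \frac{81 + 4158}{693 + 81} = -182102 + \frac{1}{774} \cdot 4239 = -182102 + \frac{471}{86} = - \frac{15660301}{86}$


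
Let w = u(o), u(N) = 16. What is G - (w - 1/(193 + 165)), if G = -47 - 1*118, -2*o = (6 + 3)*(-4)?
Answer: -64797/358 ≈ -181.00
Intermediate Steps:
o = 18 (o = -(6 + 3)*(-4)/2 = -9*(-4)/2 = -½*(-36) = 18)
w = 16
G = -165 (G = -47 - 118 = -165)
G - (w - 1/(193 + 165)) = -165 - (16 - 1/(193 + 165)) = -165 - (16 - 1/358) = -165 - 1*5727/358 = -165 - 5727/358 = -64797/358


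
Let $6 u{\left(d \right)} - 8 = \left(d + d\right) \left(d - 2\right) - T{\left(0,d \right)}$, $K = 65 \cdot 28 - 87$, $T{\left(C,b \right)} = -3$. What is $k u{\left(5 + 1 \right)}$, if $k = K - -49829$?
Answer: $\frac{1521079}{3} \approx 5.0703 \cdot 10^{5}$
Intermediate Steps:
$K = 1733$ ($K = 1820 - 87 = 1733$)
$u{\left(d \right)} = \frac{11}{6} + \frac{d \left(-2 + d\right)}{3}$ ($u{\left(d \right)} = \frac{4}{3} + \frac{\left(d + d\right) \left(d - 2\right) - -3}{6} = \frac{4}{3} + \frac{2 d \left(-2 + d\right) + 3}{6} = \frac{4}{3} + \frac{3 + 2 d \left(-2 + d\right)}{6} = \frac{4}{3} + \left(\frac{1}{2} + \frac{d \left(-2 + d\right)}{3}\right) = \frac{11}{6} + \frac{d \left(-2 + d\right)}{3}$)
$k = 51562$ ($k = 1733 - -49829 = 1733 + 49829 = 51562$)
$k u{\left(5 + 1 \right)} = 51562 \left(\frac{11}{6} - \frac{2 \left(5 + 1\right)}{3} + \frac{\left(5 + 1\right)^{2}}{3}\right) = 51562 \left(\frac{11}{6} - 4 + \frac{6^{2}}{3}\right) = 51562 \left(\frac{11}{6} - 4 + \frac{1}{3} \cdot 36\right) = 51562 \left(\frac{11}{6} - 4 + 12\right) = 51562 \cdot \frac{59}{6} = \frac{1521079}{3}$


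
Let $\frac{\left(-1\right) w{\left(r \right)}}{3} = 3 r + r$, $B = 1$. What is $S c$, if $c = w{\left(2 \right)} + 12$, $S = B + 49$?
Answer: $-600$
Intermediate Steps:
$w{\left(r \right)} = - 12 r$ ($w{\left(r \right)} = - 3 \left(3 r + r\right) = - 3 \cdot 4 r = - 12 r$)
$S = 50$ ($S = 1 + 49 = 50$)
$c = -12$ ($c = \left(-12\right) 2 + 12 = -24 + 12 = -12$)
$S c = 50 \left(-12\right) = -600$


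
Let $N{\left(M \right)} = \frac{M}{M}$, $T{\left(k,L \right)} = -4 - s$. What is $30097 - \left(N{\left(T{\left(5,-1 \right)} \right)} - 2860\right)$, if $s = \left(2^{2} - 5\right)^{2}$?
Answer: $32956$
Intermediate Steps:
$s = 1$ ($s = \left(4 - 5\right)^{2} = \left(-1\right)^{2} = 1$)
$T{\left(k,L \right)} = -5$ ($T{\left(k,L \right)} = -4 - 1 = -5$)
$N{\left(M \right)} = 1$
$30097 - \left(N{\left(T{\left(5,-1 \right)} \right)} - 2860\right) = 30097 - \left(1 - 2860\right) = 30097 - -2859 = 30097 + 2859 = 32956$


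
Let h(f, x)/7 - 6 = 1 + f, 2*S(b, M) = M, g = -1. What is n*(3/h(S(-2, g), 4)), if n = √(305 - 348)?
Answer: 6*I*√43/91 ≈ 0.43236*I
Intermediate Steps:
S(b, M) = M/2
h(f, x) = 49 + 7*f (h(f, x) = 42 + 7*(1 + f) = 42 + (7 + 7*f) = 49 + 7*f)
n = I*√43 (n = √(-43) = I*√43 ≈ 6.5574*I)
n*(3/h(S(-2, g), 4)) = (I*√43)*(3/(49 + 7*((½)*(-1)))) = (I*√43)*(3/(49 + 7*(-½))) = (I*√43)*(3/(49 - 7/2)) = (I*√43)*(3/(91/2)) = (I*√43)*(3*(2/91)) = (I*√43)*(6/91) = 6*I*√43/91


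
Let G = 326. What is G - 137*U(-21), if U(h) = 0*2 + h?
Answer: 3203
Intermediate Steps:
U(h) = h (U(h) = 0 + h = h)
G - 137*U(-21) = 326 - 137*(-21) = 326 + 2877 = 3203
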